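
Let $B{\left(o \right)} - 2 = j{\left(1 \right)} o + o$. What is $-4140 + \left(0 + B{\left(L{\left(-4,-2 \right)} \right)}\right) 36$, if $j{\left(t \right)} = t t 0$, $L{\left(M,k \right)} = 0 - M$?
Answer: $-3924$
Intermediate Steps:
$L{\left(M,k \right)} = - M$
$j{\left(t \right)} = 0$ ($j{\left(t \right)} = t^{2} \cdot 0 = 0$)
$B{\left(o \right)} = 2 + o$ ($B{\left(o \right)} = 2 + \left(0 o + o\right) = 2 + \left(0 + o\right) = 2 + o$)
$-4140 + \left(0 + B{\left(L{\left(-4,-2 \right)} \right)}\right) 36 = -4140 + \left(0 + \left(2 - -4\right)\right) 36 = -4140 + \left(0 + \left(2 + 4\right)\right) 36 = -4140 + \left(0 + 6\right) 36 = -4140 + 6 \cdot 36 = -4140 + 216 = -3924$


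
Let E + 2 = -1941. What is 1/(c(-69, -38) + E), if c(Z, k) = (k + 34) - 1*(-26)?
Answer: -1/1921 ≈ -0.00052056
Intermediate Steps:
E = -1943 (E = -2 - 1941 = -1943)
c(Z, k) = 60 + k (c(Z, k) = (34 + k) + 26 = 60 + k)
1/(c(-69, -38) + E) = 1/((60 - 38) - 1943) = 1/(22 - 1943) = 1/(-1921) = -1/1921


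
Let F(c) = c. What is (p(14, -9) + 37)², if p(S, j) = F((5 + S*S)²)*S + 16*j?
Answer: 319798167049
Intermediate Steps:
p(S, j) = 16*j + S*(5 + S²)² (p(S, j) = (5 + S*S)²*S + 16*j = (5 + S²)²*S + 16*j = S*(5 + S²)² + 16*j = 16*j + S*(5 + S²)²)
(p(14, -9) + 37)² = ((16*(-9) + 14*(5 + 14²)²) + 37)² = ((-144 + 14*(5 + 196)²) + 37)² = ((-144 + 14*201²) + 37)² = ((-144 + 14*40401) + 37)² = ((-144 + 565614) + 37)² = (565470 + 37)² = 565507² = 319798167049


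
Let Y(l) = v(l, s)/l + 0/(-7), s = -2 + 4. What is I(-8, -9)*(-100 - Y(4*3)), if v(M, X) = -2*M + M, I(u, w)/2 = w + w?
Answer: 3564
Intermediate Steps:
s = 2
I(u, w) = 4*w (I(u, w) = 2*(w + w) = 2*(2*w) = 4*w)
v(M, X) = -M
Y(l) = -1 (Y(l) = (-l)/l + 0/(-7) = -1 + 0*(-⅐) = -1 + 0 = -1)
I(-8, -9)*(-100 - Y(4*3)) = (4*(-9))*(-100 - 1*(-1)) = -36*(-100 + 1) = -36*(-99) = 3564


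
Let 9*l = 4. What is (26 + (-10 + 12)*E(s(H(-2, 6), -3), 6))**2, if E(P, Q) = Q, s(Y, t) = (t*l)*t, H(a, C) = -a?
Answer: 1444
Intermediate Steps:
l = 4/9 (l = (1/9)*4 = 4/9 ≈ 0.44444)
s(Y, t) = 4*t**2/9 (s(Y, t) = (t*(4/9))*t = (4*t/9)*t = 4*t**2/9)
(26 + (-10 + 12)*E(s(H(-2, 6), -3), 6))**2 = (26 + (-10 + 12)*6)**2 = (26 + 2*6)**2 = (26 + 12)**2 = 38**2 = 1444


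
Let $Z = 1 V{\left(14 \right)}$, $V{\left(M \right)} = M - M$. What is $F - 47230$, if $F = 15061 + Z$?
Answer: $-32169$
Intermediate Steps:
$V{\left(M \right)} = 0$
$Z = 0$ ($Z = 1 \cdot 0 = 0$)
$F = 15061$ ($F = 15061 + 0 = 15061$)
$F - 47230 = 15061 - 47230 = -32169$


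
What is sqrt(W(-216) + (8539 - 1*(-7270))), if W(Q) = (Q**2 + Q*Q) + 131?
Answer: 2*sqrt(27313) ≈ 330.53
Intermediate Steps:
W(Q) = 131 + 2*Q**2 (W(Q) = (Q**2 + Q**2) + 131 = 2*Q**2 + 131 = 131 + 2*Q**2)
sqrt(W(-216) + (8539 - 1*(-7270))) = sqrt((131 + 2*(-216)**2) + (8539 - 1*(-7270))) = sqrt((131 + 2*46656) + (8539 + 7270)) = sqrt((131 + 93312) + 15809) = sqrt(93443 + 15809) = sqrt(109252) = 2*sqrt(27313)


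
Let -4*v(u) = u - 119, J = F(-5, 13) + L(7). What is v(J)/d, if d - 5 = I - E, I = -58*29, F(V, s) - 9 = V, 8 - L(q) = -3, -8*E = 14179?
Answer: 208/763 ≈ 0.27261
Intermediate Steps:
E = -14179/8 (E = -⅛*14179 = -14179/8 ≈ -1772.4)
L(q) = 11 (L(q) = 8 - 1*(-3) = 8 + 3 = 11)
F(V, s) = 9 + V
I = -1682
J = 15 (J = (9 - 5) + 11 = 4 + 11 = 15)
v(u) = 119/4 - u/4 (v(u) = -(u - 119)/4 = -(-119 + u)/4 = 119/4 - u/4)
d = 763/8 (d = 5 + (-1682 - 1*(-14179/8)) = 5 + (-1682 + 14179/8) = 5 + 723/8 = 763/8 ≈ 95.375)
v(J)/d = (119/4 - ¼*15)/(763/8) = (119/4 - 15/4)*(8/763) = 26*(8/763) = 208/763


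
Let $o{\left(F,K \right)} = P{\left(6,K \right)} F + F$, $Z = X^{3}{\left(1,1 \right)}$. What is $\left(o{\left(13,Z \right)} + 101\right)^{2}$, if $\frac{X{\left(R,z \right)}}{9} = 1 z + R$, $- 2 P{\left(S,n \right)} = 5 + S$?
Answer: $\frac{7225}{4} \approx 1806.3$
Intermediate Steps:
$P{\left(S,n \right)} = - \frac{5}{2} - \frac{S}{2}$ ($P{\left(S,n \right)} = - \frac{5 + S}{2} = - \frac{5}{2} - \frac{S}{2}$)
$X{\left(R,z \right)} = 9 R + 9 z$ ($X{\left(R,z \right)} = 9 \left(1 z + R\right) = 9 \left(z + R\right) = 9 \left(R + z\right) = 9 R + 9 z$)
$Z = 5832$ ($Z = \left(9 \cdot 1 + 9 \cdot 1\right)^{3} = \left(9 + 9\right)^{3} = 18^{3} = 5832$)
$o{\left(F,K \right)} = - \frac{9 F}{2}$ ($o{\left(F,K \right)} = \left(- \frac{5}{2} - 3\right) F + F = - \frac{11 F}{2} + F = - \frac{9 F}{2}$)
$\left(o{\left(13,Z \right)} + 101\right)^{2} = \left(\left(- \frac{9}{2}\right) 13 + 101\right)^{2} = \left(- \frac{117}{2} + 101\right)^{2} = \left(\frac{85}{2}\right)^{2} = \frac{7225}{4}$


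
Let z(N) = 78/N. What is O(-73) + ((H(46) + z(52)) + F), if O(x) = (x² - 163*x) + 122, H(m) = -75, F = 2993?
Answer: 40539/2 ≈ 20270.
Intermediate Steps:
O(x) = 122 + x² - 163*x
O(-73) + ((H(46) + z(52)) + F) = (122 + (-73)² - 163*(-73)) + ((-75 + 78/52) + 2993) = (122 + 5329 + 11899) + ((-75 + 78*(1/52)) + 2993) = 17350 + ((-75 + 3/2) + 2993) = 17350 + (-147/2 + 2993) = 17350 + 5839/2 = 40539/2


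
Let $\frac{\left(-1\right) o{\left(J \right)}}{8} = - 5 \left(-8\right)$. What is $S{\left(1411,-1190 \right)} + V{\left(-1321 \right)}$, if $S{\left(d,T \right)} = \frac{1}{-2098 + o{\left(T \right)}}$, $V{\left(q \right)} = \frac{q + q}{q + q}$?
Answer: $\frac{2417}{2418} \approx 0.99959$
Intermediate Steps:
$V{\left(q \right)} = 1$ ($V{\left(q \right)} = \frac{2 q}{2 q} = 2 q \frac{1}{2 q} = 1$)
$o{\left(J \right)} = -320$ ($o{\left(J \right)} = - 8 \left(- 5 \left(-8\right)\right) = - 8 \left(\left(-1\right) \left(-40\right)\right) = \left(-8\right) 40 = -320$)
$S{\left(d,T \right)} = - \frac{1}{2418}$ ($S{\left(d,T \right)} = \frac{1}{-2098 - 320} = \frac{1}{-2418} = - \frac{1}{2418}$)
$S{\left(1411,-1190 \right)} + V{\left(-1321 \right)} = - \frac{1}{2418} + 1 = \frac{2417}{2418}$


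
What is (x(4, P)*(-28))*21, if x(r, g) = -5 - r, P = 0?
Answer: 5292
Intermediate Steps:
(x(4, P)*(-28))*21 = ((-5 - 1*4)*(-28))*21 = ((-5 - 4)*(-28))*21 = -9*(-28)*21 = 252*21 = 5292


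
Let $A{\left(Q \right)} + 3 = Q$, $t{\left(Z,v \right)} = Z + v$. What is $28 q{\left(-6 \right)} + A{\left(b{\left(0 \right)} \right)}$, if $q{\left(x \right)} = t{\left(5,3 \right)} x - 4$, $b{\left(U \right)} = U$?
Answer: $-1459$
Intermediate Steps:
$A{\left(Q \right)} = -3 + Q$
$q{\left(x \right)} = -4 + 8 x$ ($q{\left(x \right)} = \left(5 + 3\right) x - 4 = 8 x - 4 = -4 + 8 x$)
$28 q{\left(-6 \right)} + A{\left(b{\left(0 \right)} \right)} = 28 \left(-4 + 8 \left(-6\right)\right) + \left(-3 + 0\right) = 28 \left(-4 - 48\right) - 3 = 28 \left(-52\right) - 3 = -1456 - 3 = -1459$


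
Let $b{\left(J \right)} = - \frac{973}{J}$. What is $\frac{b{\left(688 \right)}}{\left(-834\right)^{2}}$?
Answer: $- \frac{7}{3442752} \approx -2.0333 \cdot 10^{-6}$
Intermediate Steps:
$\frac{b{\left(688 \right)}}{\left(-834\right)^{2}} = \frac{\left(-973\right) \frac{1}{688}}{\left(-834\right)^{2}} = \frac{\left(-973\right) \frac{1}{688}}{695556} = \left(- \frac{973}{688}\right) \frac{1}{695556} = - \frac{7}{3442752}$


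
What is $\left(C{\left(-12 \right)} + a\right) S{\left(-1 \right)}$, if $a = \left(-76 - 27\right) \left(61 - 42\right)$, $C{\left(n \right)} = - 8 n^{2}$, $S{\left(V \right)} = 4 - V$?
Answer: $-15545$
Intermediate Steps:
$a = -1957$ ($a = \left(-103\right) 19 = -1957$)
$\left(C{\left(-12 \right)} + a\right) S{\left(-1 \right)} = \left(- 8 \left(-12\right)^{2} - 1957\right) \left(4 - -1\right) = \left(\left(-8\right) 144 - 1957\right) \left(4 + 1\right) = \left(-1152 - 1957\right) 5 = \left(-3109\right) 5 = -15545$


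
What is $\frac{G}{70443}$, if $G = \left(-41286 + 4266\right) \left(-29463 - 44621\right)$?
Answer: $\frac{914196560}{23481} \approx 38933.0$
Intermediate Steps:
$G = 2742589680$ ($G = \left(-37020\right) \left(-74084\right) = 2742589680$)
$\frac{G}{70443} = \frac{2742589680}{70443} = 2742589680 \cdot \frac{1}{70443} = \frac{914196560}{23481}$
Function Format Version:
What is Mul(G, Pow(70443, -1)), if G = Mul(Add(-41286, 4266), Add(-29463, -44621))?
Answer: Rational(914196560, 23481) ≈ 38933.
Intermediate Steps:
G = 2742589680 (G = Mul(-37020, -74084) = 2742589680)
Mul(G, Pow(70443, -1)) = Mul(2742589680, Pow(70443, -1)) = Mul(2742589680, Rational(1, 70443)) = Rational(914196560, 23481)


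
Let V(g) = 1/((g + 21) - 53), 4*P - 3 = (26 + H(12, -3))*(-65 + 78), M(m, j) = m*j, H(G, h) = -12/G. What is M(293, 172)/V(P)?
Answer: 2519800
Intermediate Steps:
M(m, j) = j*m
P = 82 (P = ¾ + ((26 - 12/12)*(-65 + 78))/4 = ¾ + ((26 - 12*1/12)*13)/4 = ¾ + ((26 - 1)*13)/4 = ¾ + (25*13)/4 = ¾ + (¼)*325 = ¾ + 325/4 = 82)
V(g) = 1/(-32 + g) (V(g) = 1/((21 + g) - 53) = 1/(-32 + g))
M(293, 172)/V(P) = (172*293)/(1/(-32 + 82)) = 50396/(1/50) = 50396*50 = 2519800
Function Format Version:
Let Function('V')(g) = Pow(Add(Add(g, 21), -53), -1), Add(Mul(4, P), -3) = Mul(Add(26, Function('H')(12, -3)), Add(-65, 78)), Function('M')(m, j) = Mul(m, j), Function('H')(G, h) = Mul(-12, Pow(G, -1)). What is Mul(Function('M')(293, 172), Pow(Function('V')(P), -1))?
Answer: 2519800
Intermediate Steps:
Function('M')(m, j) = Mul(j, m)
P = 82 (P = Add(Rational(3, 4), Mul(Rational(1, 4), Mul(Add(26, Mul(-12, Pow(12, -1))), Add(-65, 78)))) = Add(Rational(3, 4), Mul(Rational(1, 4), Mul(Add(26, Mul(-12, Rational(1, 12))), 13))) = Add(Rational(3, 4), Mul(Rational(1, 4), Mul(Add(26, -1), 13))) = Add(Rational(3, 4), Mul(Rational(1, 4), Mul(25, 13))) = Add(Rational(3, 4), Mul(Rational(1, 4), 325)) = Add(Rational(3, 4), Rational(325, 4)) = 82)
Function('V')(g) = Pow(Add(-32, g), -1) (Function('V')(g) = Pow(Add(Add(21, g), -53), -1) = Pow(Add(-32, g), -1))
Mul(Function('M')(293, 172), Pow(Function('V')(P), -1)) = Mul(Mul(172, 293), Pow(Pow(Add(-32, 82), -1), -1)) = Mul(50396, Pow(Pow(50, -1), -1)) = Mul(50396, Pow(Rational(1, 50), -1)) = Mul(50396, 50) = 2519800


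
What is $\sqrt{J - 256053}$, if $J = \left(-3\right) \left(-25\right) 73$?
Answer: $3 i \sqrt{27842} \approx 500.58 i$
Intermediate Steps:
$J = 5475$ ($J = 75 \cdot 73 = 5475$)
$\sqrt{J - 256053} = \sqrt{5475 - 256053} = \sqrt{-250578} = 3 i \sqrt{27842}$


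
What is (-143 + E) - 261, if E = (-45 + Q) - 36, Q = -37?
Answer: -522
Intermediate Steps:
E = -118 (E = (-45 - 37) - 36 = -82 - 36 = -118)
(-143 + E) - 261 = (-143 - 118) - 261 = -261 - 261 = -522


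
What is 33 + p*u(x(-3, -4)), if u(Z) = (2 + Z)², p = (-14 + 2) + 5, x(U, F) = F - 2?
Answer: -79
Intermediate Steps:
x(U, F) = -2 + F
p = -7 (p = -12 + 5 = -7)
33 + p*u(x(-3, -4)) = 33 - 7*(2 + (-2 - 4))² = 33 - 7*(2 - 6)² = 33 - 7*(-4)² = 33 - 7*16 = 33 - 112 = -79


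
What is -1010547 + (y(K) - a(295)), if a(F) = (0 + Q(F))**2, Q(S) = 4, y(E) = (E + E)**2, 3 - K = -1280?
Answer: 5573793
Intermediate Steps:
K = 1283 (K = 3 - 1*(-1280) = 3 + 1280 = 1283)
y(E) = 4*E**2 (y(E) = (2*E)**2 = 4*E**2)
a(F) = 16 (a(F) = (0 + 4)**2 = 4**2 = 16)
-1010547 + (y(K) - a(295)) = -1010547 + (4*1283**2 - 1*16) = -1010547 + (4*1646089 - 16) = -1010547 + (6584356 - 16) = -1010547 + 6584340 = 5573793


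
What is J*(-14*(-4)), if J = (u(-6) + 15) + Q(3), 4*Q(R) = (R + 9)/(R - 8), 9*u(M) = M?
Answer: 11536/15 ≈ 769.07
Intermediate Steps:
u(M) = M/9
Q(R) = (9 + R)/(4*(-8 + R)) (Q(R) = ((R + 9)/(R - 8))/4 = ((9 + R)/(-8 + R))/4 = (9 + R)/(4*(-8 + R)))
J = 206/15 (J = ((1/9)*(-6) + 15) + (9 + 3)/(4*(-8 + 3)) = (-2/3 + 15) + (1/4)*12/(-5) = 43/3 + (1/4)*(-1/5)*12 = 43/3 - 3/5 = 206/15 ≈ 13.733)
J*(-14*(-4)) = 206*(-14*(-4))/15 = (206/15)*56 = 11536/15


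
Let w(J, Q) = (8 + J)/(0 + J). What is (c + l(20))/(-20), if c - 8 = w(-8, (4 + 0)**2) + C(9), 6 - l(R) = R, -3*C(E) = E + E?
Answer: 3/5 ≈ 0.60000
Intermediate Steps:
C(E) = -2*E/3 (C(E) = -(E + E)/3 = -2*E/3)
l(R) = 6 - R
w(J, Q) = (8 + J)/J
c = 2 (c = 8 + ((8 - 8)/(-8) - 2/3*9) = 8 + (-1/8*0 - 6) = 8 + (0 - 6) = 8 - 6 = 2)
(c + l(20))/(-20) = (2 + (6 - 1*20))/(-20) = (2 + (6 - 20))*(-1/20) = (2 - 14)*(-1/20) = -12*(-1/20) = 3/5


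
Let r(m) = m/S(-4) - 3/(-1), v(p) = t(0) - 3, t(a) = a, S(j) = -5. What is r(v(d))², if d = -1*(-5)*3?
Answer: 324/25 ≈ 12.960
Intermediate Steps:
d = 15 (d = 5*3 = 15)
v(p) = -3 (v(p) = 0 - 3 = -3)
r(m) = 3 - m/5 (r(m) = m/(-5) - 3/(-1) = m*(-⅕) - 3*(-1) = -m/5 + 3 = 3 - m/5)
r(v(d))² = (3 - ⅕*(-3))² = (3 + ⅗)² = (18/5)² = 324/25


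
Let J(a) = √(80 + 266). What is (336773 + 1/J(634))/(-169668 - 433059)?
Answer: -336773/602727 - √346/208543542 ≈ -0.55875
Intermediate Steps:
J(a) = √346
(336773 + 1/J(634))/(-169668 - 433059) = (336773 + 1/(√346))/(-169668 - 433059) = (336773 + √346/346)/(-602727) = (336773 + √346/346)*(-1/602727) = -336773/602727 - √346/208543542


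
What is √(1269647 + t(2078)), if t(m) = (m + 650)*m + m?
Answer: √6940509 ≈ 2634.5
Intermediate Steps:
t(m) = m + m*(650 + m) (t(m) = (650 + m)*m + m = m*(650 + m) + m = m + m*(650 + m))
√(1269647 + t(2078)) = √(1269647 + 2078*(651 + 2078)) = √(1269647 + 2078*2729) = √(1269647 + 5670862) = √6940509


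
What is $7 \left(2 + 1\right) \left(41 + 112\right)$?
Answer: $3213$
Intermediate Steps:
$7 \left(2 + 1\right) \left(41 + 112\right) = 7 \cdot 3 \cdot 153 = 21 \cdot 153 = 3213$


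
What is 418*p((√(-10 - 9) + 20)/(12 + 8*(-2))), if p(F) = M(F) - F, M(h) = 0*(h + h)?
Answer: 2090 + 209*I*√19/2 ≈ 2090.0 + 455.5*I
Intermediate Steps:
M(h) = 0 (M(h) = 0*(2*h) = 0)
p(F) = -F (p(F) = 0 - F = -F)
418*p((√(-10 - 9) + 20)/(12 + 8*(-2))) = 418*(-(√(-10 - 9) + 20)/(12 + 8*(-2))) = 418*(-(√(-19) + 20)/(12 - 16)) = 418*(-(I*√19 + 20)/(-4)) = 418*(-(20 + I*√19)*(-1)/4) = 418*(-(-5 - I*√19/4)) = 418*(5 + I*√19/4) = 2090 + 209*I*√19/2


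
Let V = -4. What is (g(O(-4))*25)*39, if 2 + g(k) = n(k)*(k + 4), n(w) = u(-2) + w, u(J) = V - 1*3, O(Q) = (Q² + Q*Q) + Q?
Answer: 653250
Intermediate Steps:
O(Q) = Q + 2*Q² (O(Q) = (Q² + Q²) + Q = 2*Q² + Q = Q + 2*Q²)
u(J) = -7 (u(J) = -4 - 1*3 = -4 - 3 = -7)
n(w) = -7 + w
g(k) = -2 + (-7 + k)*(4 + k) (g(k) = -2 + (-7 + k)*(k + 4) = -2 + (-7 + k)*(4 + k))
(g(O(-4))*25)*39 = ((-30 + (-4*(1 + 2*(-4)))² - (-12)*(1 + 2*(-4)))*25)*39 = ((-30 + (-4*(1 - 8))² - (-12)*(1 - 8))*25)*39 = ((-30 + (-4*(-7))² - (-12)*(-7))*25)*39 = ((-30 + 28² - 3*28)*25)*39 = ((-30 + 784 - 84)*25)*39 = (670*25)*39 = 16750*39 = 653250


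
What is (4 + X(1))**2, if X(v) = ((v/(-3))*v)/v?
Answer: 121/9 ≈ 13.444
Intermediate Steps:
X(v) = -v/3 (X(v) = ((v*(-1/3))*v)/v = ((-v/3)*v)/v = (-v**2/3)/v = -v/3)
(4 + X(1))**2 = (4 - 1/3*1)**2 = (4 - 1/3)**2 = (11/3)**2 = 121/9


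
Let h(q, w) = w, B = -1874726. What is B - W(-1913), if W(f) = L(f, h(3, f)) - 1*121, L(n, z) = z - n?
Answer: -1874605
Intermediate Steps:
W(f) = -121 (W(f) = (f - f) - 1*121 = 0 - 121 = -121)
B - W(-1913) = -1874726 - 1*(-121) = -1874726 + 121 = -1874605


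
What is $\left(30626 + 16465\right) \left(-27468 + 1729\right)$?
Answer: $-1212075249$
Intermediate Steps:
$\left(30626 + 16465\right) \left(-27468 + 1729\right) = 47091 \left(-25739\right) = -1212075249$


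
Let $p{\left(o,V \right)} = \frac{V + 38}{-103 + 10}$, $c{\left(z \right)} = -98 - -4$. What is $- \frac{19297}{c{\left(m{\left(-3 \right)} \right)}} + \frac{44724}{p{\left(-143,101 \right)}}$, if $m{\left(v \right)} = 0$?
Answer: $- \frac{388294925}{13066} \approx -29718.0$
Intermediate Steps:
$c{\left(z \right)} = -94$ ($c{\left(z \right)} = -98 + 4 = -94$)
$p{\left(o,V \right)} = - \frac{38}{93} - \frac{V}{93}$ ($p{\left(o,V \right)} = \frac{38 + V}{-93} = \left(38 + V\right) \left(- \frac{1}{93}\right) = - \frac{38}{93} - \frac{V}{93}$)
$- \frac{19297}{c{\left(m{\left(-3 \right)} \right)}} + \frac{44724}{p{\left(-143,101 \right)}} = - \frac{19297}{-94} + \frac{44724}{- \frac{38}{93} - \frac{101}{93}} = \left(-19297\right) \left(- \frac{1}{94}\right) + \frac{44724}{- \frac{38}{93} - \frac{101}{93}} = \frac{19297}{94} + \frac{44724}{- \frac{139}{93}} = \frac{19297}{94} + 44724 \left(- \frac{93}{139}\right) = \frac{19297}{94} - \frac{4159332}{139} = - \frac{388294925}{13066}$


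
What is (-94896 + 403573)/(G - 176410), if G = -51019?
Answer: -308677/227429 ≈ -1.3572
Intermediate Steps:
(-94896 + 403573)/(G - 176410) = (-94896 + 403573)/(-51019 - 176410) = 308677/(-227429) = 308677*(-1/227429) = -308677/227429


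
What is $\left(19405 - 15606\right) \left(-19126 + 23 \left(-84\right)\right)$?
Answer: $-79999342$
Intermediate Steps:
$\left(19405 - 15606\right) \left(-19126 + 23 \left(-84\right)\right) = 3799 \left(-19126 - 1932\right) = 3799 \left(-21058\right) = -79999342$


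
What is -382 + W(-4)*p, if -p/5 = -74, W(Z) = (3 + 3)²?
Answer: 12938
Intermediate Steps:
W(Z) = 36 (W(Z) = 6² = 36)
p = 370 (p = -5*(-74) = 370)
-382 + W(-4)*p = -382 + 36*370 = -382 + 13320 = 12938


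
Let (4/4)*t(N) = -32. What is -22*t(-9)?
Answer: 704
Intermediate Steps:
t(N) = -32
-22*t(-9) = -22*(-32) = 704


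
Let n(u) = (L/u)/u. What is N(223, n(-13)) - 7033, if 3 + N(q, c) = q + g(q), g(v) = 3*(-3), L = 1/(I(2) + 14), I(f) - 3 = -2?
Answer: -6822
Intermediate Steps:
I(f) = 1 (I(f) = 3 - 2 = 1)
L = 1/15 (L = 1/(1 + 14) = 1/15 ≈ 0.066667)
g(v) = -9
n(u) = 1/(15*u²) (n(u) = (1/(15*u))/u = 1/(15*u²))
N(q, c) = -12 + q (N(q, c) = -3 + (q - 9) = -3 + (-9 + q) = -12 + q)
N(223, n(-13)) - 7033 = (-12 + 223) - 7033 = 211 - 7033 = -6822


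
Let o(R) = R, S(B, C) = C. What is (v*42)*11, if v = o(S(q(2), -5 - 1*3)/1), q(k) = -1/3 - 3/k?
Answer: -3696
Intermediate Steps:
q(k) = -⅓ - 3/k (q(k) = -1*⅓ - 3/k = -⅓ - 3/k)
v = -8 (v = (-5 - 1*3)/1 = (-5 - 3)*1 = -8*1 = -8)
(v*42)*11 = -8*42*11 = -336*11 = -3696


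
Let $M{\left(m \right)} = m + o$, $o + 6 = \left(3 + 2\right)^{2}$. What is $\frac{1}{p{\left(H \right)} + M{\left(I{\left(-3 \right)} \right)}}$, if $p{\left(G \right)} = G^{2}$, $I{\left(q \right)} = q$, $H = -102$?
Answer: $\frac{1}{10420} \approx 9.5969 \cdot 10^{-5}$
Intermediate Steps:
$o = 19$ ($o = -6 + \left(3 + 2\right)^{2} = -6 + 5^{2} = -6 + 25 = 19$)
$M{\left(m \right)} = 19 + m$ ($M{\left(m \right)} = m + 19 = 19 + m$)
$\frac{1}{p{\left(H \right)} + M{\left(I{\left(-3 \right)} \right)}} = \frac{1}{\left(-102\right)^{2} + \left(19 - 3\right)} = \frac{1}{10404 + 16} = \frac{1}{10420}$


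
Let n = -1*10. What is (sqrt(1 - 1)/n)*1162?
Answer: 0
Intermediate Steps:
n = -10
(sqrt(1 - 1)/n)*1162 = (sqrt(1 - 1)/(-10))*1162 = (sqrt(0)*(-1/10))*1162 = (0*(-1/10))*1162 = 0*1162 = 0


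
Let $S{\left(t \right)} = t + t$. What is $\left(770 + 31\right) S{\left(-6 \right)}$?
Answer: $-9612$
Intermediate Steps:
$S{\left(t \right)} = 2 t$
$\left(770 + 31\right) S{\left(-6 \right)} = \left(770 + 31\right) 2 \left(-6\right) = 801 \left(-12\right) = -9612$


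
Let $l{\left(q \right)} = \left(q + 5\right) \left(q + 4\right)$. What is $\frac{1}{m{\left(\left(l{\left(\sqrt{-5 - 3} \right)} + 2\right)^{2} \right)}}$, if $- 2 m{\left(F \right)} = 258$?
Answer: $- \frac{1}{129} \approx -0.0077519$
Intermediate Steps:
$l{\left(q \right)} = \left(4 + q\right) \left(5 + q\right)$ ($l{\left(q \right)} = \left(5 + q\right) \left(4 + q\right) = \left(4 + q\right) \left(5 + q\right)$)
$m{\left(F \right)} = -129$ ($m{\left(F \right)} = \left(- \frac{1}{2}\right) 258 = -129$)
$\frac{1}{m{\left(\left(l{\left(\sqrt{-5 - 3} \right)} + 2\right)^{2} \right)}} = \frac{1}{-129} = - \frac{1}{129}$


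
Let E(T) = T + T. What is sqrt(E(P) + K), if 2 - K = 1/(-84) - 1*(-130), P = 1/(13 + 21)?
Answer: I*sqrt(65217831)/714 ≈ 11.311*I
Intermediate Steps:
P = 1/34 ≈ 0.029412
E(T) = 2*T
K = -10751/84 (K = 2 - (1/(-84) - 1*(-130)) = 2 - (-1/84 + 130) = 2 - 1*10919/84 = 2 - 10919/84 = -10751/84 ≈ -127.99)
sqrt(E(P) + K) = sqrt(2*(1/34) - 10751/84) = sqrt(1/17 - 10751/84) = sqrt(-182683/1428) = I*sqrt(65217831)/714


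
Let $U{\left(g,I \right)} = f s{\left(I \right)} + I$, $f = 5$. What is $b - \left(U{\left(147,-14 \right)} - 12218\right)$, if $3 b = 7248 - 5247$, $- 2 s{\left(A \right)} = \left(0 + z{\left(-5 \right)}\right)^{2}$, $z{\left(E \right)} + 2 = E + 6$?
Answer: $\frac{25803}{2} \approx 12902.0$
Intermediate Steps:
$z{\left(E \right)} = 4 + E$ ($z{\left(E \right)} = -2 + \left(E + 6\right) = -2 + \left(6 + E\right) = 4 + E$)
$s{\left(A \right)} = - \frac{1}{2}$ ($s{\left(A \right)} = - \frac{\left(0 + \left(4 - 5\right)\right)^{2}}{2} = - \frac{\left(0 - 1\right)^{2}}{2} = - \frac{\left(-1\right)^{2}}{2} = \left(- \frac{1}{2}\right) 1 = - \frac{1}{2}$)
$U{\left(g,I \right)} = - \frac{5}{2} + I$ ($U{\left(g,I \right)} = 5 \left(- \frac{1}{2}\right) + I = - \frac{5}{2} + I$)
$b = 667$ ($b = \frac{7248 - 5247}{3} = \frac{1}{3} \cdot 2001 = 667$)
$b - \left(U{\left(147,-14 \right)} - 12218\right) = 667 - \left(\left(- \frac{5}{2} - 14\right) - 12218\right) = 667 - \left(- \frac{33}{2} - 12218\right) = 667 - - \frac{24469}{2} = 667 + \frac{24469}{2} = \frac{25803}{2}$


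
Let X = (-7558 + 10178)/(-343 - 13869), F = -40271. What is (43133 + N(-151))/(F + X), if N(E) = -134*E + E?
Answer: -37434408/23847253 ≈ -1.5698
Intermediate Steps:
X = -655/3553 (X = 2620/(-14212) = 2620*(-1/14212) = -655/3553 ≈ -0.18435)
N(E) = -133*E
(43133 + N(-151))/(F + X) = (43133 - 133*(-151))/(-40271 - 655/3553) = (43133 + 20083)/(-143083518/3553) = 63216*(-3553/143083518) = -37434408/23847253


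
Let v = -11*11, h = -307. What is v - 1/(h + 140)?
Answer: -20206/167 ≈ -120.99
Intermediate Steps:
v = -121
v - 1/(h + 140) = -121 - 1/(-307 + 140) = -121 - 1/(-167) = -121 - 1*(-1/167) = -121 + 1/167 = -20206/167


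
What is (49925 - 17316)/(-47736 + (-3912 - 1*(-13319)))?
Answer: -32609/38329 ≈ -0.85077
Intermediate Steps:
(49925 - 17316)/(-47736 + (-3912 - 1*(-13319))) = 32609/(-47736 + (-3912 + 13319)) = 32609/(-47736 + 9407) = 32609/(-38329) = 32609*(-1/38329) = -32609/38329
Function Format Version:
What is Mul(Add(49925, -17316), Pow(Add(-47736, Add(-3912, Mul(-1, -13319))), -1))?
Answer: Rational(-32609, 38329) ≈ -0.85077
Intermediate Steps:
Mul(Add(49925, -17316), Pow(Add(-47736, Add(-3912, Mul(-1, -13319))), -1)) = Mul(32609, Pow(Add(-47736, Add(-3912, 13319)), -1)) = Mul(32609, Pow(Add(-47736, 9407), -1)) = Mul(32609, Pow(-38329, -1)) = Mul(32609, Rational(-1, 38329)) = Rational(-32609, 38329)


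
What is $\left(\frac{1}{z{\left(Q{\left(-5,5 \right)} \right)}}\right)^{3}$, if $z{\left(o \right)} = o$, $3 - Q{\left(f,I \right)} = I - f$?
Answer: $- \frac{1}{343} \approx -0.0029155$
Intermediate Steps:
$Q{\left(f,I \right)} = 3 + f - I$ ($Q{\left(f,I \right)} = 3 - \left(I - f\right) = 3 + f - I$)
$\left(\frac{1}{z{\left(Q{\left(-5,5 \right)} \right)}}\right)^{3} = \left(\frac{1}{3 - 5 - 5}\right)^{3} = \left(\frac{1}{-7}\right)^{3} = \left(- \frac{1}{7}\right)^{3} = - \frac{1}{343}$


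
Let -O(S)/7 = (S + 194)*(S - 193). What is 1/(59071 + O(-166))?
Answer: 1/129435 ≈ 7.7259e-6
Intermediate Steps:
O(S) = -7*(-193 + S)*(194 + S) (O(S) = -7*(S + 194)*(S - 193) = -7*(194 + S)*(-193 + S) = -7*(-193 + S)*(194 + S))
1/(59071 + O(-166)) = 1/(59071 + (262094 - 7*(-166) - 7*(-166)²)) = 1/(59071 + (262094 + 1162 - 7*27556)) = 1/(59071 + (262094 + 1162 - 192892)) = 1/(59071 + 70364) = 1/129435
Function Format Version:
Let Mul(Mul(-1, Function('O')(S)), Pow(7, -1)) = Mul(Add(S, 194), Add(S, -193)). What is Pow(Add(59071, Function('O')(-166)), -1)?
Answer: Rational(1, 129435) ≈ 7.7259e-6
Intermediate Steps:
Function('O')(S) = Mul(-7, Add(-193, S), Add(194, S)) (Function('O')(S) = Mul(-7, Mul(Add(S, 194), Add(S, -193))) = Mul(-7, Mul(Add(194, S), Add(-193, S))) = Mul(-7, Mul(Add(-193, S), Add(194, S))) = Mul(-7, Add(-193, S), Add(194, S)))
Pow(Add(59071, Function('O')(-166)), -1) = Pow(Add(59071, Add(262094, Mul(-7, -166), Mul(-7, Pow(-166, 2)))), -1) = Pow(Add(59071, Add(262094, 1162, Mul(-7, 27556))), -1) = Pow(Add(59071, Add(262094, 1162, -192892)), -1) = Pow(Add(59071, 70364), -1) = Pow(129435, -1) = Rational(1, 129435)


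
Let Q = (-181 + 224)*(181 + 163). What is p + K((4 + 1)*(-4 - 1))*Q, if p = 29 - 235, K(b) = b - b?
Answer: -206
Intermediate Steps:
K(b) = 0
Q = 14792 (Q = 43*344 = 14792)
p = -206
p + K((4 + 1)*(-4 - 1))*Q = -206 + 0*14792 = -206 + 0 = -206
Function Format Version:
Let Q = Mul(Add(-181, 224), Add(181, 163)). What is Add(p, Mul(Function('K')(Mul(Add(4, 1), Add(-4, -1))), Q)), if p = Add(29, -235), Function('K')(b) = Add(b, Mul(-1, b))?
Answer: -206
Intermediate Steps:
Function('K')(b) = 0
Q = 14792 (Q = Mul(43, 344) = 14792)
p = -206
Add(p, Mul(Function('K')(Mul(Add(4, 1), Add(-4, -1))), Q)) = Add(-206, Mul(0, 14792)) = Add(-206, 0) = -206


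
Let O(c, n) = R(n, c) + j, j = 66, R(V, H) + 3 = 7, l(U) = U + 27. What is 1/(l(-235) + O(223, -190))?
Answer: -1/138 ≈ -0.0072464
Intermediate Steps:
l(U) = 27 + U
R(V, H) = 4 (R(V, H) = -3 + 7 = 4)
O(c, n) = 70 (O(c, n) = 4 + 66 = 70)
1/(l(-235) + O(223, -190)) = 1/((27 - 235) + 70) = 1/(-208 + 70) = 1/(-138) = -1/138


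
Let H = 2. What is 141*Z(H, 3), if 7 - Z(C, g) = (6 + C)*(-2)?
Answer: 3243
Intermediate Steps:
Z(C, g) = 19 + 2*C (Z(C, g) = 7 - (6 + C)*(-2) = 7 - (-12 - 2*C) = 7 + (12 + 2*C) = 19 + 2*C)
141*Z(H, 3) = 141*(19 + 2*2) = 141*(19 + 4) = 141*23 = 3243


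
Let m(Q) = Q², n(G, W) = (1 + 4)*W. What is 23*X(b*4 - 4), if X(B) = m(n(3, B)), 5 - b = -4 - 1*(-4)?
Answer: 147200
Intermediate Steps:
n(G, W) = 5*W
b = 5 (b = 5 - (-4 - 1*(-4)) = 5 - (-4 + 4) = 5 - 1*0 = 5 + 0 = 5)
X(B) = 25*B² (X(B) = (5*B)² = 25*B²)
23*X(b*4 - 4) = 23*(25*(5*4 - 4)²) = 23*(25*(20 - 4)²) = 23*(25*16²) = 23*(25*256) = 23*6400 = 147200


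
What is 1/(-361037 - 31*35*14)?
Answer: -1/376227 ≈ -2.6580e-6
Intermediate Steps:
1/(-361037 - 31*35*14) = 1/(-361037 - 1085*14) = 1/(-361037 - 15190) = 1/(-376227) = -1/376227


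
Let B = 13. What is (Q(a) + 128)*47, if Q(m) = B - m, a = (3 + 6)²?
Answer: 2820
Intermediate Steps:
a = 81 (a = 9² = 81)
Q(m) = 13 - m
(Q(a) + 128)*47 = ((13 - 1*81) + 128)*47 = ((13 - 81) + 128)*47 = (-68 + 128)*47 = 60*47 = 2820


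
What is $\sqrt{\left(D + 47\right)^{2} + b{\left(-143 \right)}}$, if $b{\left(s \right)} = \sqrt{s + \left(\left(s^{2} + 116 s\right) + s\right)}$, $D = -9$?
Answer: $\sqrt{1444 + 5 \sqrt{143}} \approx 38.779$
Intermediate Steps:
$b{\left(s \right)} = \sqrt{s^{2} + 118 s}$ ($b{\left(s \right)} = \sqrt{s + \left(s^{2} + 117 s\right)} = \sqrt{s^{2} + 118 s}$)
$\sqrt{\left(D + 47\right)^{2} + b{\left(-143 \right)}} = \sqrt{\left(-9 + 47\right)^{2} + \sqrt{- 143 \left(118 - 143\right)}} = \sqrt{38^{2} + \sqrt{\left(-143\right) \left(-25\right)}} = \sqrt{1444 + \sqrt{3575}} = \sqrt{1444 + 5 \sqrt{143}}$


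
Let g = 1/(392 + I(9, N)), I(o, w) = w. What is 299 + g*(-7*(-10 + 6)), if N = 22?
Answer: 61907/207 ≈ 299.07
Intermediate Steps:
g = 1/414 (g = 1/(392 + 22) = 1/414 ≈ 0.0024155)
299 + g*(-7*(-10 + 6)) = 299 + (-7*(-10 + 6))/414 = 299 + (-7*(-4))/414 = 299 + (1/414)*28 = 299 + 14/207 = 61907/207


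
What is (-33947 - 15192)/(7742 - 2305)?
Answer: -49139/5437 ≈ -9.0379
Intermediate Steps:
(-33947 - 15192)/(7742 - 2305) = -49139/5437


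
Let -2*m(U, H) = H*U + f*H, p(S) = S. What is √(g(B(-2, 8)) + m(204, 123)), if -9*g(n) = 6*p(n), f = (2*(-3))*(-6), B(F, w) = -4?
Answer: 4*I*√8301/3 ≈ 121.48*I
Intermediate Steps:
f = 36 (f = -6*(-6) = 36)
g(n) = -2*n/3
m(U, H) = -18*H - H*U/2 (m(U, H) = -(H*U + 36*H)/2 = -(36*H + H*U)/2 = -18*H - H*U/2)
√(g(B(-2, 8)) + m(204, 123)) = √(-⅔*(-4) - ½*123*(36 + 204)) = √(8/3 - ½*123*240) = √(8/3 - 14760) = √(-44272/3) = 4*I*√8301/3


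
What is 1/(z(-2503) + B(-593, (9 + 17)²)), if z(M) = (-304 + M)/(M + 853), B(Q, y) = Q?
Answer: -1650/975643 ≈ -0.0016912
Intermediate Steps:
z(M) = (-304 + M)/(853 + M)
1/(z(-2503) + B(-593, (9 + 17)²)) = 1/((-304 - 2503)/(853 - 2503) - 593) = 1/(-2807/(-1650) - 593) = 1/(-1/1650*(-2807) - 593) = 1/(2807/1650 - 593) = 1/(-975643/1650) = -1650/975643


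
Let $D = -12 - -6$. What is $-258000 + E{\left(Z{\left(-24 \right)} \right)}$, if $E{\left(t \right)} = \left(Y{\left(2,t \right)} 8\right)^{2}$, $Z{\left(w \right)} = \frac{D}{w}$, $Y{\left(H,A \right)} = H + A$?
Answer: $-257676$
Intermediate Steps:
$Y{\left(H,A \right)} = A + H$
$D = -6$ ($D = -12 + 6 = -6$)
$Z{\left(w \right)} = - \frac{6}{w}$
$E{\left(t \right)} = \left(16 + 8 t\right)^{2}$ ($E{\left(t \right)} = \left(\left(t + 2\right) 8\right)^{2} = \left(\left(2 + t\right) 8\right)^{2} = \left(16 + 8 t\right)^{2}$)
$-258000 + E{\left(Z{\left(-24 \right)} \right)} = -258000 + 64 \left(2 - \frac{6}{-24}\right)^{2} = -258000 + 64 \left(2 - - \frac{1}{4}\right)^{2} = -258000 + 64 \left(2 + \frac{1}{4}\right)^{2} = -258000 + 64 \left(\frac{9}{4}\right)^{2} = -258000 + 64 \cdot \frac{81}{16} = -258000 + 324 = -257676$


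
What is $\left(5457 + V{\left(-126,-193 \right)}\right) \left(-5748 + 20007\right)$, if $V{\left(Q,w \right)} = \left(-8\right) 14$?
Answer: $76214355$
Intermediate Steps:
$V{\left(Q,w \right)} = -112$
$\left(5457 + V{\left(-126,-193 \right)}\right) \left(-5748 + 20007\right) = \left(5457 - 112\right) \left(-5748 + 20007\right) = 5345 \cdot 14259 = 76214355$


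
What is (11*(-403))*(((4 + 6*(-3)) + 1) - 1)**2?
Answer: -868868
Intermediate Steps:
(11*(-403))*(((4 + 6*(-3)) + 1) - 1)**2 = -4433*(((4 - 18) + 1) - 1)**2 = -4433*((-14 + 1) - 1)**2 = -4433*(-13 - 1)**2 = -4433*(-14)**2 = -4433*196 = -868868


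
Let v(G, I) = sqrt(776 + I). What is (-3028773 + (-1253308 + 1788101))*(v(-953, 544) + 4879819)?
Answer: -12170170989620 - 4987960*sqrt(330) ≈ -1.2170e+13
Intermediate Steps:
(-3028773 + (-1253308 + 1788101))*(v(-953, 544) + 4879819) = (-3028773 + (-1253308 + 1788101))*(sqrt(776 + 544) + 4879819) = (-3028773 + 534793)*(sqrt(1320) + 4879819) = -2493980*(2*sqrt(330) + 4879819) = -2493980*(4879819 + 2*sqrt(330)) = -12170170989620 - 4987960*sqrt(330)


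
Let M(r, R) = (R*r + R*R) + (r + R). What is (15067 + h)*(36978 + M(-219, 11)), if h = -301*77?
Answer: -279649020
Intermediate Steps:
M(r, R) = R + r + R² + R*r (M(r, R) = (R*r + R²) + (R + r) = (R² + R*r) + (R + r) = R + r + R² + R*r)
h = -23177
(15067 + h)*(36978 + M(-219, 11)) = (15067 - 23177)*(36978 + (11 - 219 + 11² + 11*(-219))) = -8110*(36978 + (11 - 219 + 121 - 2409)) = -8110*(36978 - 2496) = -8110*34482 = -279649020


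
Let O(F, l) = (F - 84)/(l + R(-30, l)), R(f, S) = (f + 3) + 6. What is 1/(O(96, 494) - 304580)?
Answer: -473/144066328 ≈ -3.2832e-6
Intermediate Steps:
R(f, S) = 9 + f (R(f, S) = (3 + f) + 6 = 9 + f)
O(F, l) = (-84 + F)/(-21 + l) (O(F, l) = (F - 84)/(l + (9 - 30)) = (-84 + F)/(l - 21) = (-84 + F)/(-21 + l))
1/(O(96, 494) - 304580) = 1/((-84 + 96)/(-21 + 494) - 304580) = 1/(12/473 - 304580) = 1/(-144066328/473) = -473/144066328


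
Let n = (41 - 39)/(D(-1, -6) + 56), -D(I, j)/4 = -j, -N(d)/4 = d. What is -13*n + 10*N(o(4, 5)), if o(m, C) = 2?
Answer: -1293/16 ≈ -80.813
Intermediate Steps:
N(d) = -4*d
D(I, j) = 4*j (D(I, j) = -(-4)*j = 4*j)
n = 1/16 (n = (41 - 39)/(4*(-6) + 56) = 2/(-24 + 56) = 2/32 = 2*(1/32) = 1/16 ≈ 0.062500)
-13*n + 10*N(o(4, 5)) = -13*1/16 + 10*(-4*2) = -13/16 + 10*(-8) = -13/16 - 80 = -1293/16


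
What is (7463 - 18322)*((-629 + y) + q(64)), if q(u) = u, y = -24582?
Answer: 273071273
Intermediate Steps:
(7463 - 18322)*((-629 + y) + q(64)) = (7463 - 18322)*((-629 - 24582) + 64) = -10859*(-25211 + 64) = -10859*(-25147) = 273071273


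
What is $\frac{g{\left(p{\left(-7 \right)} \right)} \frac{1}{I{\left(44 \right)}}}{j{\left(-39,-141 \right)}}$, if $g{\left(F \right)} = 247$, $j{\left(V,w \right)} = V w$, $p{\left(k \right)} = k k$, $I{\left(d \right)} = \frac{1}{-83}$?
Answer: $- \frac{1577}{423} \approx -3.7281$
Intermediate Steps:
$I{\left(d \right)} = - \frac{1}{83}$
$p{\left(k \right)} = k^{2}$
$\frac{g{\left(p{\left(-7 \right)} \right)} \frac{1}{I{\left(44 \right)}}}{j{\left(-39,-141 \right)}} = \frac{247 \frac{1}{- \frac{1}{83}}}{\left(-39\right) \left(-141\right)} = \frac{247 \left(-83\right)}{5499} = \left(-20501\right) \frac{1}{5499} = - \frac{1577}{423}$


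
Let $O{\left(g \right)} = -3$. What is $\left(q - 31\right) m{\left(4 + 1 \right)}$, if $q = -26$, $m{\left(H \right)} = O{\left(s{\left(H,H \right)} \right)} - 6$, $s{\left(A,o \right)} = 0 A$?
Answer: $513$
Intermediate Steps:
$s{\left(A,o \right)} = 0$
$m{\left(H \right)} = -9$ ($m{\left(H \right)} = -3 - 6 = -9$)
$\left(q - 31\right) m{\left(4 + 1 \right)} = \left(-26 - 31\right) \left(-9\right) = \left(-57\right) \left(-9\right) = 513$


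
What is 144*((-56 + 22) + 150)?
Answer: 16704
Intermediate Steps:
144*((-56 + 22) + 150) = 144*(-34 + 150) = 144*116 = 16704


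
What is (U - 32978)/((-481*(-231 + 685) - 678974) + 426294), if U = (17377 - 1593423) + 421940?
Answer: 593542/235527 ≈ 2.5201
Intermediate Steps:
U = -1154106 (U = -1576046 + 421940 = -1154106)
(U - 32978)/((-481*(-231 + 685) - 678974) + 426294) = (-1154106 - 32978)/((-481*(-231 + 685) - 678974) + 426294) = -1187084/((-481*454 - 678974) + 426294) = -1187084/((-218374 - 678974) + 426294) = -1187084/(-897348 + 426294) = -1187084/(-471054) = -1187084*(-1/471054) = 593542/235527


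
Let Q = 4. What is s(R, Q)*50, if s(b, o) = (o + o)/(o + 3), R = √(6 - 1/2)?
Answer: 400/7 ≈ 57.143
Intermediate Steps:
R = √22/2 (R = √(6 - 1*½) = √(6 - ½) = √(11/2) = √22/2 ≈ 2.3452)
s(b, o) = 2*o/(3 + o) (s(b, o) = (2*o)/(3 + o) = 2*o/(3 + o))
s(R, Q)*50 = (2*4/(3 + 4))*50 = (2*4/7)*50 = (2*4*(⅐))*50 = (8/7)*50 = 400/7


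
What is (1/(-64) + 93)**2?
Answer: 35414401/4096 ≈ 8646.1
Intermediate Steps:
(1/(-64) + 93)**2 = (-1/64 + 93)**2 = (5951/64)**2 = 35414401/4096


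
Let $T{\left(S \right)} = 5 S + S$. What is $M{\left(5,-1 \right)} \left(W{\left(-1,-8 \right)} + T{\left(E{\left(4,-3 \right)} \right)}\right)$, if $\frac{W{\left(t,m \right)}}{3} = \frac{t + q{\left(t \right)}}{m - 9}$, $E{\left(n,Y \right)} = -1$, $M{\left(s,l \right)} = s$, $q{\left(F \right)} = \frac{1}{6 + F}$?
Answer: $- \frac{498}{17} \approx -29.294$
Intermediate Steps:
$W{\left(t,m \right)} = \frac{3 \left(t + \frac{1}{6 + t}\right)}{-9 + m}$ ($W{\left(t,m \right)} = 3 \frac{t + \frac{1}{6 + t}}{m - 9} = 3 \frac{t + \frac{1}{6 + t}}{-9 + m} = \frac{3 \left(t + \frac{1}{6 + t}\right)}{-9 + m}$)
$T{\left(S \right)} = 6 S$
$M{\left(5,-1 \right)} \left(W{\left(-1,-8 \right)} + T{\left(E{\left(4,-3 \right)} \right)}\right) = 5 \left(\frac{3 \left(1 - \left(6 - 1\right)\right)}{\left(-9 - 8\right) \left(6 - 1\right)} + 6 \left(-1\right)\right) = 5 \left(\frac{3 \left(1 - 5\right)}{\left(-17\right) 5} - 6\right) = 5 \left(3 \left(- \frac{1}{17}\right) \frac{1}{5} \left(1 - 5\right) - 6\right) = 5 \left(3 \left(- \frac{1}{17}\right) \frac{1}{5} \left(-4\right) - 6\right) = 5 \left(\frac{12}{85} - 6\right) = 5 \left(- \frac{498}{85}\right) = - \frac{498}{17}$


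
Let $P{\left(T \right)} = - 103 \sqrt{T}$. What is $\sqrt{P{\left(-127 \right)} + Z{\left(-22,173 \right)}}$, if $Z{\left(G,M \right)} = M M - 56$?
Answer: $\sqrt{29873 - 103 i \sqrt{127}} \approx 172.87 - 3.357 i$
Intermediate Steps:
$Z{\left(G,M \right)} = -56 + M^{2}$ ($Z{\left(G,M \right)} = M^{2} - 56 = -56 + M^{2}$)
$\sqrt{P{\left(-127 \right)} + Z{\left(-22,173 \right)}} = \sqrt{- 103 \sqrt{-127} - \left(56 - 173^{2}\right)} = \sqrt{- 103 i \sqrt{127} + \left(-56 + 29929\right)} = \sqrt{- 103 i \sqrt{127} + 29873} = \sqrt{29873 - 103 i \sqrt{127}}$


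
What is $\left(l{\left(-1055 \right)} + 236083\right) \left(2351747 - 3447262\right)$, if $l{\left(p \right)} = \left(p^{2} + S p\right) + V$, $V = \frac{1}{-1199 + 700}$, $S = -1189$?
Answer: $- \frac{1423236116837940}{499} \approx -2.8522 \cdot 10^{12}$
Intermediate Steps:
$V = - \frac{1}{499}$ ($V = \frac{1}{-499} = - \frac{1}{499} \approx -0.002004$)
$l{\left(p \right)} = - \frac{1}{499} + p^{2} - 1189 p$ ($l{\left(p \right)} = \left(p^{2} - 1189 p\right) - \frac{1}{499} = - \frac{1}{499} + p^{2} - 1189 p$)
$\left(l{\left(-1055 \right)} + 236083\right) \left(2351747 - 3447262\right) = \left(\left(- \frac{1}{499} + \left(-1055\right)^{2} - -1254395\right) + 236083\right) \left(2351747 - 3447262\right) = \left(\left(- \frac{1}{499} + 1113025 + 1254395\right) + 236083\right) \left(-1095515\right) = \left(\frac{1181342579}{499} + 236083\right) \left(-1095515\right) = \frac{1299147996}{499} \left(-1095515\right) = - \frac{1423236116837940}{499}$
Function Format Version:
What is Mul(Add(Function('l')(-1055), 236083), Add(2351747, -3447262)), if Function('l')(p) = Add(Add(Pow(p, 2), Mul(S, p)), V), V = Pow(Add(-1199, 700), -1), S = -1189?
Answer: Rational(-1423236116837940, 499) ≈ -2.8522e+12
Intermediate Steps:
V = Rational(-1, 499) (V = Pow(-499, -1) = Rational(-1, 499) ≈ -0.0020040)
Function('l')(p) = Add(Rational(-1, 499), Pow(p, 2), Mul(-1189, p)) (Function('l')(p) = Add(Add(Pow(p, 2), Mul(-1189, p)), Rational(-1, 499)) = Add(Rational(-1, 499), Pow(p, 2), Mul(-1189, p)))
Mul(Add(Function('l')(-1055), 236083), Add(2351747, -3447262)) = Mul(Add(Add(Rational(-1, 499), Pow(-1055, 2), Mul(-1189, -1055)), 236083), Add(2351747, -3447262)) = Mul(Add(Add(Rational(-1, 499), 1113025, 1254395), 236083), -1095515) = Mul(Add(Rational(1181342579, 499), 236083), -1095515) = Mul(Rational(1299147996, 499), -1095515) = Rational(-1423236116837940, 499)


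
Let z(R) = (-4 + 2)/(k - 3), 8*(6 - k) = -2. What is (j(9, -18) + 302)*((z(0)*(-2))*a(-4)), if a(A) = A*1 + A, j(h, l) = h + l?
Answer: -37504/13 ≈ -2884.9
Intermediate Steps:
k = 25/4 (k = 6 - ⅛*(-2) = 6 + ¼ = 25/4 ≈ 6.2500)
z(R) = -8/13 (z(R) = (-4 + 2)/(25/4 - 3) = -2/13/4 = -2*4/13 = -8/13)
a(A) = 2*A (a(A) = A + A = 2*A)
(j(9, -18) + 302)*((z(0)*(-2))*a(-4)) = ((9 - 18) + 302)*((-8/13*(-2))*(2*(-4))) = (-9 + 302)*((16/13)*(-8)) = 293*(-128/13) = -37504/13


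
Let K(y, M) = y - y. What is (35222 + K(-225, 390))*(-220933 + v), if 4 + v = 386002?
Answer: 5813919430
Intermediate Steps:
v = 385998 (v = -4 + 386002 = 385998)
K(y, M) = 0
(35222 + K(-225, 390))*(-220933 + v) = (35222 + 0)*(-220933 + 385998) = 35222*165065 = 5813919430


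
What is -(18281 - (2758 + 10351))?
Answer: -5172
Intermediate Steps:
-(18281 - (2758 + 10351)) = -(18281 - 1*13109) = -(18281 - 13109) = -1*5172 = -5172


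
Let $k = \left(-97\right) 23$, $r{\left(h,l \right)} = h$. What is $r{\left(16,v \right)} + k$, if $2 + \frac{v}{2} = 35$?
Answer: $-2215$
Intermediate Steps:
$v = 66$ ($v = -4 + 2 \cdot 35 = -4 + 70 = 66$)
$k = -2231$
$r{\left(16,v \right)} + k = 16 - 2231 = -2215$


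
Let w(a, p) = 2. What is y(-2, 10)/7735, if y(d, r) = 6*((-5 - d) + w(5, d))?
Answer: -6/7735 ≈ -0.00077569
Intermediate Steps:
y(d, r) = -18 - 6*d (y(d, r) = 6*((-5 - d) + 2) = 6*(-3 - d) = -18 - 6*d)
y(-2, 10)/7735 = (-18 - 6*(-2))/7735 = (-18 + 12)*(1/7735) = -6*1/7735 = -6/7735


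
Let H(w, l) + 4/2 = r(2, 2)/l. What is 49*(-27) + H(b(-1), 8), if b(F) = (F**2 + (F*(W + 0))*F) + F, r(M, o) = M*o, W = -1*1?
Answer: -2649/2 ≈ -1324.5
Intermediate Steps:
W = -1
b(F) = F (b(F) = (F**2 + (F*(-1 + 0))*F) + F = (F**2 + (F*(-1))*F) + F = (F**2 + (-F)*F) + F = (F**2 - F**2) + F = 0 + F = F)
H(w, l) = -2 + 4/l (H(w, l) = -2 + (2*2)/l = -2 + 4/l)
49*(-27) + H(b(-1), 8) = 49*(-27) + (-2 + 4/8) = -1323 + (-2 + 4*(1/8)) = -1323 + (-2 + 1/2) = -1323 - 3/2 = -2649/2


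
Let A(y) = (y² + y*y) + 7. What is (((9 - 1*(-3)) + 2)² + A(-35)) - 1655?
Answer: 998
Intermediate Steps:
A(y) = 7 + 2*y² (A(y) = (y² + y²) + 7 = 2*y² + 7 = 7 + 2*y²)
(((9 - 1*(-3)) + 2)² + A(-35)) - 1655 = (((9 - 1*(-3)) + 2)² + (7 + 2*(-35)²)) - 1655 = (((9 + 3) + 2)² + (7 + 2*1225)) - 1655 = ((12 + 2)² + (7 + 2450)) - 1655 = (14² + 2457) - 1655 = (196 + 2457) - 1655 = 2653 - 1655 = 998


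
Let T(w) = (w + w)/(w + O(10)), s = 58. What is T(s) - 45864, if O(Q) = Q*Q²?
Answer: -24261998/529 ≈ -45864.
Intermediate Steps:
O(Q) = Q³
T(w) = 2*w/(1000 + w) (T(w) = (w + w)/(w + 10³) = (2*w)/(w + 1000) = (2*w)/(1000 + w) = 2*w/(1000 + w))
T(s) - 45864 = 2*58/(1000 + 58) - 45864 = 2*58/1058 - 45864 = 2*58*(1/1058) - 45864 = 58/529 - 45864 = -24261998/529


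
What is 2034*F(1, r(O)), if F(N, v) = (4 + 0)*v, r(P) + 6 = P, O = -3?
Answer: -73224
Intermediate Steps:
r(P) = -6 + P
F(N, v) = 4*v
2034*F(1, r(O)) = 2034*(4*(-6 - 3)) = 2034*(4*(-9)) = 2034*(-36) = -73224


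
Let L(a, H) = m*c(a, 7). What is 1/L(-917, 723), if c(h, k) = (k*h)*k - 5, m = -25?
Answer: 1/1123450 ≈ 8.9012e-7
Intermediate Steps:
c(h, k) = -5 + h*k² (c(h, k) = (h*k)*k - 5 = h*k² - 5 = -5 + h*k²)
L(a, H) = 125 - 1225*a (L(a, H) = -25*(-5 + a*7²) = -25*(-5 + a*49) = -25*(-5 + 49*a) = 125 - 1225*a)
1/L(-917, 723) = 1/(125 - 1225*(-917)) = 1/(125 + 1123325) = 1/1123450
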